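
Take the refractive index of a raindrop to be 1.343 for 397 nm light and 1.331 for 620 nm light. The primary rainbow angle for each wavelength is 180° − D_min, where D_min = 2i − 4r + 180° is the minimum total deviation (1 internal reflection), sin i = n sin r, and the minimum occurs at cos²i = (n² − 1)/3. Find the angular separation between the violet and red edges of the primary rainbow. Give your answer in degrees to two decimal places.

At 397 nm (n = 1.343): cos²i = 0.26788 → i = 58.830°, r = 39.577°, D_min = 139.354°, rainbow angle = 40.646°.
At 620 nm (n = 1.331): cos²i = 0.25719 → i = 59.527°, r = 40.356°, D_min = 137.630°, rainbow angle = 42.370°.
Angular width = |40.646° − 42.370°| = 1.724°.

1.72°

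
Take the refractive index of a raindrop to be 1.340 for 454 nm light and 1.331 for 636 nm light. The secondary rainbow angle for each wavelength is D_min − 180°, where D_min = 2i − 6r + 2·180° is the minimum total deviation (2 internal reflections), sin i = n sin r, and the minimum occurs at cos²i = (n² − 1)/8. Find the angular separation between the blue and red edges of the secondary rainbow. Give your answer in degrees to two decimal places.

At 454 nm (n = 1.340): cos²i = 0.09945 → i = 71.618°, r = 45.088°, D_min = 232.709°, rainbow angle = 52.709°.
At 636 nm (n = 1.331): cos²i = 0.09645 → i = 71.907°, r = 45.575°, D_min = 230.365°, rainbow angle = 50.365°.
Angular width = |52.709° − 50.365°| = 2.344°.

2.34°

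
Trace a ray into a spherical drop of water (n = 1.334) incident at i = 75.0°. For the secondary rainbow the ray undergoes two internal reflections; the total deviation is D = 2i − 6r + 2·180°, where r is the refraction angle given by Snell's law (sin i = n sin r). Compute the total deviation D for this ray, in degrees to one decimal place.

sin r = sin 75.0° / 1.334 = 0.9659/1.334 = 0.7241; r = 46.39°.
D = 2·75.0° − 6·46.39° + 2·180° = 150.00° − 278.36° + 360° = 231.64°.

231.6°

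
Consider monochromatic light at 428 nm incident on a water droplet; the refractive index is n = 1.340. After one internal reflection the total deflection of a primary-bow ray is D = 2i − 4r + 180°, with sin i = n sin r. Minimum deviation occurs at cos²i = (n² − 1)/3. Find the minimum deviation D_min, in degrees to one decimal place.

138.9°

cos²i = (1.79560 − 1)/3 = 0.26520; i = arccos(0.51498) = 59.004°.
sin r = sin 59.004°/1.340 = 0.63971; r = 39.770°.
D_min = 2·59.004° − 4·39.770° + 180° = 138.929°.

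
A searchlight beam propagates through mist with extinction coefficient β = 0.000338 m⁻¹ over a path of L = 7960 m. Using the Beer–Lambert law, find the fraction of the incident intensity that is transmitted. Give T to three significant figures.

τ = β·L = 0.000338 × 7960 = 2.6905.
T = exp(−2.6905) = 0.0678.

0.0678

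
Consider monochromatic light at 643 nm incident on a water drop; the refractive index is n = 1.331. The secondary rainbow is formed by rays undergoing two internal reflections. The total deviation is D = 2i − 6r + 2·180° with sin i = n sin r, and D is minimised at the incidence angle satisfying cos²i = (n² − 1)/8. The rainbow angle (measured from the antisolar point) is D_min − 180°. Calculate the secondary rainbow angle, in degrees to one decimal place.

cos²i = (1.77156 − 1)/8 = 0.09645; i = arccos(0.31056) = 71.907°.
sin r = sin 71.907°/1.331 = 0.71417; r = 45.575°.
D_min = 2·71.907° − 6·45.575° + 360° = 230.365°.
Rainbow angle = D_min − 180° = 50.365°.

50.4°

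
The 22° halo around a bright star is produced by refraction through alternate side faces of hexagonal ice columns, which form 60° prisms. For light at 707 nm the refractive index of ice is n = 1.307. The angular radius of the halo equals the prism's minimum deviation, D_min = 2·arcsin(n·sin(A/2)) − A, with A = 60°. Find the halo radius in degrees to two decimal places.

n·sin(A/2) = 1.307 × sin 30° = 1.307 × 0.5000 = 0.6535.
D_min = 2·arcsin(0.6535) − 60° = 2 × 40.806° − 60° = 21.612°.

21.61°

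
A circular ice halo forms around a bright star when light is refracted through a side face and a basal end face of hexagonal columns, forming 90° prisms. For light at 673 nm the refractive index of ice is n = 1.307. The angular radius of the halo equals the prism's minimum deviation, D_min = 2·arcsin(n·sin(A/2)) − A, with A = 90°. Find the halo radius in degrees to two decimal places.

n·sin(A/2) = 1.307 × sin 45° = 1.307 × 0.7071 = 0.9242.
D_min = 2·arcsin(0.9242) − 90° = 2 × 67.546° − 90° = 45.093°.

45.09°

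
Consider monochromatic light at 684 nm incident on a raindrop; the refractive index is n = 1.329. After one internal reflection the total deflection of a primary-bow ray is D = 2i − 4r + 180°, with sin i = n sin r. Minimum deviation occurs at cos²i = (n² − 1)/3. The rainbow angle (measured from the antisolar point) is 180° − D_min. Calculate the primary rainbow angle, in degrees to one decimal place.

cos²i = (1.76624 − 1)/3 = 0.25541; i = arccos(0.50538) = 59.643°.
sin r = sin 59.643°/1.329 = 0.64928; r = 40.487°.
D_min = 2·59.643° − 4·40.487° + 180° = 137.337°.
Rainbow angle = 180° − D_min = 42.663°.

42.7°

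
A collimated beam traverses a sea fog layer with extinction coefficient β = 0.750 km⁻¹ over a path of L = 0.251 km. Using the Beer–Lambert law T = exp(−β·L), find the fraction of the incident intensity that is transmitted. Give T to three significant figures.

0.828

τ = β·L = 0.750 × 0.251 = 0.1883.
T = exp(−0.1883) = 0.8284.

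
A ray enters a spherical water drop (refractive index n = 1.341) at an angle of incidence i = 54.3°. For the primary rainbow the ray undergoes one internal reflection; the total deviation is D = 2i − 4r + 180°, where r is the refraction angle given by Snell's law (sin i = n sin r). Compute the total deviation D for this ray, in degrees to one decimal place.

sin r = sin 54.3° / 1.341 = 0.8121/1.341 = 0.6056; r = 37.27°.
D = 2·54.3° − 4·37.27° + 180° = 108.60° − 149.08° + 180° = 139.52°.

139.5°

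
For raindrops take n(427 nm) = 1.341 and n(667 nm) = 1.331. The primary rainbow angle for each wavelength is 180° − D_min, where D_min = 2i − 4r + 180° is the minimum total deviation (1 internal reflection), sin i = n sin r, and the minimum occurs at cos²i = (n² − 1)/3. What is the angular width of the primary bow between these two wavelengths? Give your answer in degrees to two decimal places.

1.44°

At 427 nm (n = 1.341): cos²i = 0.26609 → i = 58.946°, r = 39.705°, D_min = 139.071°, rainbow angle = 40.929°.
At 667 nm (n = 1.331): cos²i = 0.25719 → i = 59.527°, r = 40.356°, D_min = 137.630°, rainbow angle = 42.370°.
Angular width = |40.929° − 42.370°| = 1.441°.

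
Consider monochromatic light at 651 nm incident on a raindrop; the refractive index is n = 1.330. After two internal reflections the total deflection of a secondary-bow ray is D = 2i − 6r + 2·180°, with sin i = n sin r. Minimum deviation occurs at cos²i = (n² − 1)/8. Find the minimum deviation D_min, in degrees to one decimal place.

230.1°

cos²i = (1.76890 − 1)/8 = 0.09611; i = arccos(0.31002) = 71.940°.
sin r = sin 71.940°/1.330 = 0.71483; r = 45.630°.
D_min = 2·71.940° − 6·45.630° + 360° = 230.101°.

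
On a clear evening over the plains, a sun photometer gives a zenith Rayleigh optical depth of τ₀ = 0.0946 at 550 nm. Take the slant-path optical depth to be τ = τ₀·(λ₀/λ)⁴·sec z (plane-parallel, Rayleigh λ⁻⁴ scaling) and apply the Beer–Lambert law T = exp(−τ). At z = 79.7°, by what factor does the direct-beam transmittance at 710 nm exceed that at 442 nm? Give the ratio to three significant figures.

Airmass: sec 79.7° = 5.5928.
τ(710 nm) = 0.0946 × (550/710)⁴ × 5.5928 = 0.0946 × 0.3601 × 5.5928 = 0.1905.
τ(442 nm) = 0.0946 × (550/442)⁴ × 5.5928 = 0.0946 × 2.3975 × 5.5928 = 1.2685.
T(710)/T(442) = exp(τ_B − τ_A) = exp(1.0780) = 2.9387.

2.94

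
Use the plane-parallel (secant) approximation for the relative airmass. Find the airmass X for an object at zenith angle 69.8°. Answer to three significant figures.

X = sec z = 1/cos 69.8° = 1/0.3453 = 2.8960.

2.90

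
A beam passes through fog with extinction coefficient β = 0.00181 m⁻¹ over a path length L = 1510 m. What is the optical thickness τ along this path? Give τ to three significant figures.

2.73

τ = β·L = 0.00181 × 1510 = 2.7331.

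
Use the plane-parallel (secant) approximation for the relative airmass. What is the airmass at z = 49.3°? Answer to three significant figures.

1.53

X = sec z = 1/cos 49.3° = 1/0.6521 = 1.5335.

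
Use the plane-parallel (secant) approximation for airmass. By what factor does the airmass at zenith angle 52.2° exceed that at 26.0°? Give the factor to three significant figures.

1.47

X(52.2°)/X(26.0°) = sec 52.2° / sec 26.0° = cos 26.0° / cos 52.2° = 0.8988/0.6129 = 1.4664.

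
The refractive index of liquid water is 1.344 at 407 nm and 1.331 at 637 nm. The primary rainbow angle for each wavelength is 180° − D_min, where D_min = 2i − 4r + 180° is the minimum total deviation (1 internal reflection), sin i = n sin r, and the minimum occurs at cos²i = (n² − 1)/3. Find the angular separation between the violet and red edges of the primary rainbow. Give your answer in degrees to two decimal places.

1.86°

At 407 nm (n = 1.344): cos²i = 0.26878 → i = 58.772°, r = 39.512°, D_min = 139.495°, rainbow angle = 40.505°.
At 637 nm (n = 1.331): cos²i = 0.25719 → i = 59.527°, r = 40.356°, D_min = 137.630°, rainbow angle = 42.370°.
Angular width = |40.505° − 42.370°| = 1.865°.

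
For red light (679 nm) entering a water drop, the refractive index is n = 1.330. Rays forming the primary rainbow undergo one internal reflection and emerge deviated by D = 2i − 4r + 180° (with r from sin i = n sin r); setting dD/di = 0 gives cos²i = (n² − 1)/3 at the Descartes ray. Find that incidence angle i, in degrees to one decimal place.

59.6°

cos²i = (1.330² − 1)/3 = (1.76890 − 1)/3 = 0.25630.
cos i = 0.50626, so i = 59.585°.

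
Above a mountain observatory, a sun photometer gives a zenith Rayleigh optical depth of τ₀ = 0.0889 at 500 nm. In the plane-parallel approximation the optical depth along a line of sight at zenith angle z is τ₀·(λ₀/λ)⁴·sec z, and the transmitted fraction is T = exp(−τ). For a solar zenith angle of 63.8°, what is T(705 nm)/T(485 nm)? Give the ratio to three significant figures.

1.19

Airmass: sec 63.8° = 2.2650.
τ(705 nm) = 0.0889 × (500/705)⁴ × 2.2650 = 0.0889 × 0.2530 × 2.2650 = 0.0509.
τ(485 nm) = 0.0889 × (500/485)⁴ × 2.2650 = 0.0889 × 1.1296 × 2.2650 = 0.2274.
T(705)/T(485) = exp(τ_B − τ_A) = exp(0.1765) = 1.1930.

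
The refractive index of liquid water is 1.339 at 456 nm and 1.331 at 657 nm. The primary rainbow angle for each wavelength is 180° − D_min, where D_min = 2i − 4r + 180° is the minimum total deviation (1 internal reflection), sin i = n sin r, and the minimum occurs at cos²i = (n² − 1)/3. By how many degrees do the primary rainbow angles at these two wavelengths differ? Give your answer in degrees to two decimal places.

At 456 nm (n = 1.339): cos²i = 0.26431 → i = 59.062°, r = 39.834°, D_min = 138.786°, rainbow angle = 41.214°.
At 657 nm (n = 1.331): cos²i = 0.25719 → i = 59.527°, r = 40.356°, D_min = 137.630°, rainbow angle = 42.370°.
Angular width = |41.214° − 42.370°| = 1.156°.

1.16°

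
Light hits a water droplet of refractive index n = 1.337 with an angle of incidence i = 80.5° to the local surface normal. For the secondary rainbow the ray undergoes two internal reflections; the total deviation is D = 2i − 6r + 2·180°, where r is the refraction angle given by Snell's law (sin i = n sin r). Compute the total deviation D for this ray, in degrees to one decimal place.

sin r = sin 80.5° / 1.337 = 0.9863/1.337 = 0.7377; r = 47.53°.
D = 2·80.5° − 6·47.53° + 2·180° = 161.00° − 285.21° + 360° = 235.79°.

235.8°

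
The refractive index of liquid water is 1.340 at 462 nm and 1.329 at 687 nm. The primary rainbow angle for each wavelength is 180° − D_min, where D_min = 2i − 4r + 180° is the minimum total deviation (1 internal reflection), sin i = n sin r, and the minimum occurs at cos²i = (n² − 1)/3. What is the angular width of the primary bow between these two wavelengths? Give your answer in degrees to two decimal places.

At 462 nm (n = 1.340): cos²i = 0.26520 → i = 59.004°, r = 39.770°, D_min = 138.929°, rainbow angle = 41.071°.
At 687 nm (n = 1.329): cos²i = 0.25541 → i = 59.643°, r = 40.487°, D_min = 137.337°, rainbow angle = 42.663°.
Angular width = |41.071° − 42.663°| = 1.592°.

1.59°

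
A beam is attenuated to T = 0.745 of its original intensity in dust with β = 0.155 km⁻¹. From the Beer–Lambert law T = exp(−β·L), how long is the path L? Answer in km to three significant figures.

1.90 km

Beer–Lambert: T = exp(−βL) ⇒ L = −ln(T)/β = −ln(0.745)/0.155 = 0.2944/0.155 = 1.899 km.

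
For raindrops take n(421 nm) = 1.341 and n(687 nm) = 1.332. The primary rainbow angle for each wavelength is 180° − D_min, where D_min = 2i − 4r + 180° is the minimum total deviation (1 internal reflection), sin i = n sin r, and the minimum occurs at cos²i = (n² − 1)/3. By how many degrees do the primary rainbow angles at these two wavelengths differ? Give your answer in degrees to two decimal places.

At 421 nm (n = 1.341): cos²i = 0.26609 → i = 58.946°, r = 39.705°, D_min = 139.071°, rainbow angle = 40.929°.
At 687 nm (n = 1.332): cos²i = 0.25807 → i = 59.469°, r = 40.290°, D_min = 137.776°, rainbow angle = 42.224°.
Angular width = |40.929° − 42.224°| = 1.295°.

1.29°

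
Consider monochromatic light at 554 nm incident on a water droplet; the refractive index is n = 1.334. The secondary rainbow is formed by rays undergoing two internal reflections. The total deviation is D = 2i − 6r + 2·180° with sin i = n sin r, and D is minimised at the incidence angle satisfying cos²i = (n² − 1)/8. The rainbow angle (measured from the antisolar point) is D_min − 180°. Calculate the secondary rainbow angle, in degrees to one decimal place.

cos²i = (1.77956 − 1)/8 = 0.09744; i = arccos(0.31216) = 71.810°.
sin r = sin 71.810°/1.334 = 0.71217; r = 45.411°.
D_min = 2·71.810° − 6·45.411° + 360° = 231.153°.
Rainbow angle = D_min − 180° = 51.153°.

51.2°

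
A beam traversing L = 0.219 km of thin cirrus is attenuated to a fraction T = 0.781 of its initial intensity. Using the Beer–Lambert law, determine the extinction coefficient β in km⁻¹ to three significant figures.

1.13 km⁻¹

Beer–Lambert: T = exp(−βL) ⇒ β = −ln(T)/L = −ln(0.781)/0.219 = 0.2472/0.219 = 1.129 km⁻¹.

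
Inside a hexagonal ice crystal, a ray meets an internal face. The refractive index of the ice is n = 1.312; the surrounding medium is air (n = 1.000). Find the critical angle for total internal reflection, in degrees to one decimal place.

sin θ_c = n_air / n = 1.000 / 1.312 = 0.7622.
θ_c = arcsin(0.7622) = 49.66°.

49.7°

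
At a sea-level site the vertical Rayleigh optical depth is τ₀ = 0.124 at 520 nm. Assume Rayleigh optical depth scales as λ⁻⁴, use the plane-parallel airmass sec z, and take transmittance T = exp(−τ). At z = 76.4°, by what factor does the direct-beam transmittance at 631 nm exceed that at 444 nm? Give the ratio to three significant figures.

2.11

Airmass: sec 76.4° = 4.2527.
τ(631 nm) = 0.124 × (520/631)⁴ × 4.2527 = 0.124 × 0.4612 × 4.2527 = 0.2432.
τ(444 nm) = 0.124 × (520/444)⁴ × 4.2527 = 0.124 × 1.8814 × 4.2527 = 0.9921.
T(631)/T(444) = exp(τ_B − τ_A) = exp(0.7489) = 2.1147.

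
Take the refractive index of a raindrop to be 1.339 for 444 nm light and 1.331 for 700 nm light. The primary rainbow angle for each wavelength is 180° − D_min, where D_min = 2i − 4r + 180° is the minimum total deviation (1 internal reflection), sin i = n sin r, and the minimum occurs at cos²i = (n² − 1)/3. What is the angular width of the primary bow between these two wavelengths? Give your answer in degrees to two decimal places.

At 444 nm (n = 1.339): cos²i = 0.26431 → i = 59.062°, r = 39.834°, D_min = 138.786°, rainbow angle = 41.214°.
At 700 nm (n = 1.331): cos²i = 0.25719 → i = 59.527°, r = 40.356°, D_min = 137.630°, rainbow angle = 42.370°.
Angular width = |41.214° − 42.370°| = 1.156°.

1.16°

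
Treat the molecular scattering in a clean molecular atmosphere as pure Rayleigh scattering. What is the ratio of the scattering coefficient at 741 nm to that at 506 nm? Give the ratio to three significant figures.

Rayleigh scattering ∝ λ⁻⁴, so the ratio of coefficients is the inverse fourth power of the wavelength ratio.
σ(741)/σ(506) = (506/741)⁴ = (0.6829)⁴ = 0.2174.

0.217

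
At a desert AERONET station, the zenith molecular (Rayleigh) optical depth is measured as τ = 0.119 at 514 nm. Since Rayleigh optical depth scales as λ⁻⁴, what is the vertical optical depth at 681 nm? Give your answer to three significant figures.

τ(681 nm) = τ(514 nm) × (514/681)⁴ = 0.119 × (0.7548)⁴ = 0.119 × 0.3245 = 0.0386.

0.0386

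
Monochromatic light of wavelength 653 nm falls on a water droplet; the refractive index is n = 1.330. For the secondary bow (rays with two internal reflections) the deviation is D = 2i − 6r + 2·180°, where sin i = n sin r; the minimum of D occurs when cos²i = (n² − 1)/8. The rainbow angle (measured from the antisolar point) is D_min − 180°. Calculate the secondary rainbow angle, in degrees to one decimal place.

50.1°

cos²i = (1.76890 − 1)/8 = 0.09611; i = arccos(0.31002) = 71.940°.
sin r = sin 71.940°/1.330 = 0.71483; r = 45.630°.
D_min = 2·71.940° − 6·45.630° + 360° = 230.101°.
Rainbow angle = D_min − 180° = 50.101°.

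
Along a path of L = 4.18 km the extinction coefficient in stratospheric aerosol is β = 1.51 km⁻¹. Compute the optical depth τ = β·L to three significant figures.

τ = β·L = 1.51 × 4.18 = 6.3118.

6.31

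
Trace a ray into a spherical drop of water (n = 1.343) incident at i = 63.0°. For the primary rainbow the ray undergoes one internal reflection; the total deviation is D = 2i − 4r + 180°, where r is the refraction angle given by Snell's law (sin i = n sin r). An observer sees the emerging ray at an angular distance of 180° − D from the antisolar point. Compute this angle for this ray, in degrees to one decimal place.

sin r = sin 63.0° / 1.343 = 0.8910/1.343 = 0.6634; r = 41.56°.
D = 2·63.0° − 4·41.56° + 180° = 126.00° − 166.25° + 180° = 139.75°.
Angle from antisolar point = 180° − D = 40.25°.

40.3°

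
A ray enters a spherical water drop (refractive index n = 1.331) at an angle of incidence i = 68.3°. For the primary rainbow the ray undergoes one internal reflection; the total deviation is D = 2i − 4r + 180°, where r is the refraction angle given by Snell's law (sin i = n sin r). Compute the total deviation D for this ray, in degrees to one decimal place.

139.5°

sin r = sin 68.3° / 1.331 = 0.9291/1.331 = 0.6981; r = 44.27°.
D = 2·68.3° − 4·44.27° + 180° = 136.60° − 177.09° + 180° = 139.51°.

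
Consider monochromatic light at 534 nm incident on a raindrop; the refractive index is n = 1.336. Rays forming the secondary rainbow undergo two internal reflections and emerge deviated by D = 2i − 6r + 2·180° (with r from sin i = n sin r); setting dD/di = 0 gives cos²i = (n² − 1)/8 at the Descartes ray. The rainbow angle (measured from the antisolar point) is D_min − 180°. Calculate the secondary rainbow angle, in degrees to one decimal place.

51.7°

cos²i = (1.78490 − 1)/8 = 0.09811; i = arccos(0.31323) = 71.746°.
sin r = sin 71.746°/1.336 = 0.71084; r = 45.303°.
D_min = 2·71.746° − 6·45.303° + 360° = 231.674°.
Rainbow angle = D_min − 180° = 51.674°.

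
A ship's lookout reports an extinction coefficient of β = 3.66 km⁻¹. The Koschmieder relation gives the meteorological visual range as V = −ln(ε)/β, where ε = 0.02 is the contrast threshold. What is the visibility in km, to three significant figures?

V = −ln(0.02) / 3.66 = 3.912 / 3.66 = 1.0689 km.

1.07 km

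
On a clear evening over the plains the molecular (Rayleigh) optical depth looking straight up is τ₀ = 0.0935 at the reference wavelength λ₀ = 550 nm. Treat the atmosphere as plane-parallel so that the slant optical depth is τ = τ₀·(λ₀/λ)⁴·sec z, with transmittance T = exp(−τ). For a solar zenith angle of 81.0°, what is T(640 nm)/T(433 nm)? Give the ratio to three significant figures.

3.42

Airmass: sec 81.0° = 6.3925.
τ(640 nm) = 0.0935 × (550/640)⁴ × 6.3925 = 0.0935 × 0.5454 × 6.3925 = 0.3260.
τ(433 nm) = 0.0935 × (550/433)⁴ × 6.3925 = 0.0935 × 2.6031 × 6.3925 = 1.5559.
T(640)/T(433) = exp(τ_B − τ_A) = exp(1.2299) = 3.4209.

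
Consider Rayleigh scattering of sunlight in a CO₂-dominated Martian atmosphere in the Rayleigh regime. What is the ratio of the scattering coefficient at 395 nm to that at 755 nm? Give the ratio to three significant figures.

Rayleigh scattering ∝ λ⁻⁴, so the ratio of coefficients is the inverse fourth power of the wavelength ratio.
σ(395)/σ(755) = (755/395)⁴ = (1.9114)⁴ = 13.35.

13.3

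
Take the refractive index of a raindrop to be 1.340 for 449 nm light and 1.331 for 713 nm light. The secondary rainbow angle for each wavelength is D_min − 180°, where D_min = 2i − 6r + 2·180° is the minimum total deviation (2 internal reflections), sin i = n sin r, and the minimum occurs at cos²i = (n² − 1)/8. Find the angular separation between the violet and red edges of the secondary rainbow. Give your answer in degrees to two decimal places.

2.34°

At 449 nm (n = 1.340): cos²i = 0.09945 → i = 71.618°, r = 45.088°, D_min = 232.709°, rainbow angle = 52.709°.
At 713 nm (n = 1.331): cos²i = 0.09645 → i = 71.907°, r = 45.575°, D_min = 230.365°, rainbow angle = 50.365°.
Angular width = |52.709° − 50.365°| = 2.344°.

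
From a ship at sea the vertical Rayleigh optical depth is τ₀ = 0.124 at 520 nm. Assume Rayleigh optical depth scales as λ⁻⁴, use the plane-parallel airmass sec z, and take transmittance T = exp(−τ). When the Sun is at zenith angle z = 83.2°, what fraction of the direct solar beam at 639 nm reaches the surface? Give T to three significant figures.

0.632

sec 83.2° = 8.4457.
τ = 0.124 × (520/639)⁴ × 8.4457 = 0.124 × 0.4385 × 8.4457 = 0.4593.
T = exp(−0.4593) = 0.6317.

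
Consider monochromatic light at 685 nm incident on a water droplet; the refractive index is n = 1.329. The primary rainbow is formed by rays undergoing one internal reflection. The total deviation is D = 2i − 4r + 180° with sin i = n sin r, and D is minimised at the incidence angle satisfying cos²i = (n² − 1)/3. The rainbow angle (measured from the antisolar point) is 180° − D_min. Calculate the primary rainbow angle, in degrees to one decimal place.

42.7°

cos²i = (1.76624 − 1)/3 = 0.25541; i = arccos(0.50538) = 59.643°.
sin r = sin 59.643°/1.329 = 0.64928; r = 40.487°.
D_min = 2·59.643° − 4·40.487° + 180° = 137.337°.
Rainbow angle = 180° − D_min = 42.663°.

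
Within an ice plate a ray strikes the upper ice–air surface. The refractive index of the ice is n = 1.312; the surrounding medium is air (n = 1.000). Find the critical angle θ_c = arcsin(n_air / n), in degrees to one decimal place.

49.7°

sin θ_c = n_air / n = 1.000 / 1.312 = 0.7622.
θ_c = arcsin(0.7622) = 49.66°.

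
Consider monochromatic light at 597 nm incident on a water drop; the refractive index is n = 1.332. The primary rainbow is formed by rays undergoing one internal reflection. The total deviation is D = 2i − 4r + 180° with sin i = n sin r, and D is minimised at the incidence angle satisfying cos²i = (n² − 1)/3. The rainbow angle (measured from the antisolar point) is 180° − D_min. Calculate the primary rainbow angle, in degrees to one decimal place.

cos²i = (1.77422 − 1)/3 = 0.25807; i = arccos(0.50801) = 59.469°.
sin r = sin 59.469°/1.332 = 0.64666; r = 40.290°.
D_min = 2·59.469° − 4·40.290° + 180° = 137.776°.
Rainbow angle = 180° − D_min = 42.224°.

42.2°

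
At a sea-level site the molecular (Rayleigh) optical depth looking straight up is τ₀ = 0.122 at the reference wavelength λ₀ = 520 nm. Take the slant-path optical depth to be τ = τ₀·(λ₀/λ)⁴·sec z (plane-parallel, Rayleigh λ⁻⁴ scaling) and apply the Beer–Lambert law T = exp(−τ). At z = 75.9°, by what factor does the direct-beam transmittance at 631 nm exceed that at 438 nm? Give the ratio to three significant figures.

Airmass: sec 75.9° = 4.1048.
τ(631 nm) = 0.122 × (520/631)⁴ × 4.1048 = 0.122 × 0.4612 × 4.1048 = 0.2310.
τ(438 nm) = 0.122 × (520/438)⁴ × 4.1048 = 0.122 × 1.9866 × 4.1048 = 0.9949.
T(631)/T(438) = exp(τ_B − τ_A) = exp(0.7639) = 2.1467.

2.15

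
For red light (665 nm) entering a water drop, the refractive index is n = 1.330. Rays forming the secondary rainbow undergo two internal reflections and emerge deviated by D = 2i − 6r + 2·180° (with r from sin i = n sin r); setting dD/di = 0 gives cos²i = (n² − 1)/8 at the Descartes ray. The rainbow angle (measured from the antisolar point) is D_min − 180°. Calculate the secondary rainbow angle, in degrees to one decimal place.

50.1°

cos²i = (1.76890 − 1)/8 = 0.09611; i = arccos(0.31002) = 71.940°.
sin r = sin 71.940°/1.330 = 0.71483; r = 45.630°.
D_min = 2·71.940° − 6·45.630° + 360° = 230.101°.
Rainbow angle = D_min − 180° = 50.101°.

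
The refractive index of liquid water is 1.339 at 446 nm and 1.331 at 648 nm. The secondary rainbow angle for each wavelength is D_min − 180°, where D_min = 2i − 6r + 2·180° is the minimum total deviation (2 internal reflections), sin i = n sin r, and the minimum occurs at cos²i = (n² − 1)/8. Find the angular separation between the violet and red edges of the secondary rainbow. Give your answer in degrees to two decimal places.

2.09°

At 446 nm (n = 1.339): cos²i = 0.09912 → i = 71.650°, r = 45.141°, D_min = 232.451°, rainbow angle = 52.451°.
At 648 nm (n = 1.331): cos²i = 0.09645 → i = 71.907°, r = 45.575°, D_min = 230.365°, rainbow angle = 50.365°.
Angular width = |52.451° − 50.365°| = 2.086°.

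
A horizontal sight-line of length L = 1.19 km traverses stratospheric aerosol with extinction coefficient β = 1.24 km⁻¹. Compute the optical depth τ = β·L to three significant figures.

τ = β·L = 1.24 × 1.19 = 1.4756.

1.48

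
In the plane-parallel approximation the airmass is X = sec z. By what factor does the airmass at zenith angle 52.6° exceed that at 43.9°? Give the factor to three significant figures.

X(52.6°)/X(43.9°) = sec 52.6° / sec 43.9° = cos 43.9° / cos 52.6° = 0.7206/0.6074 = 1.1863.

1.19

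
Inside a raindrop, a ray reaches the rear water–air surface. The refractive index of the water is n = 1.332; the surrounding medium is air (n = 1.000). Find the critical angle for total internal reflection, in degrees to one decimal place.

48.7°

sin θ_c = n_air / n = 1.000 / 1.332 = 0.7508.
θ_c = arcsin(0.7508) = 48.66°.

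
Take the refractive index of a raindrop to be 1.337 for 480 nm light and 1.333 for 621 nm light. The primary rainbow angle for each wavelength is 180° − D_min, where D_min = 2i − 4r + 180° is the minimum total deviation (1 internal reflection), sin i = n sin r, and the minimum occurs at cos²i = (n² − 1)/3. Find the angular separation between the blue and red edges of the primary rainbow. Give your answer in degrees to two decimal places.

0.58°

At 480 nm (n = 1.337): cos²i = 0.26252 → i = 59.178°, r = 39.964°, D_min = 138.500°, rainbow angle = 41.500°.
At 621 nm (n = 1.333): cos²i = 0.25896 → i = 59.410°, r = 40.225°, D_min = 137.922°, rainbow angle = 42.078°.
Angular width = |41.500° − 42.078°| = 0.578°.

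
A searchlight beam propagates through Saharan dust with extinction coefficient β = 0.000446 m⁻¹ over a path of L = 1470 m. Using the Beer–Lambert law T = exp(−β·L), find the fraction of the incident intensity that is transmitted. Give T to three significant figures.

0.519

τ = β·L = 0.000446 × 1470 = 0.6556.
T = exp(−0.6556) = 0.5191.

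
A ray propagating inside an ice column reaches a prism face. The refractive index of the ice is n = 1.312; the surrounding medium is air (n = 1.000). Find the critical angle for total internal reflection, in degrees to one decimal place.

sin θ_c = n_air / n = 1.000 / 1.312 = 0.7622.
θ_c = arcsin(0.7622) = 49.66°.

49.7°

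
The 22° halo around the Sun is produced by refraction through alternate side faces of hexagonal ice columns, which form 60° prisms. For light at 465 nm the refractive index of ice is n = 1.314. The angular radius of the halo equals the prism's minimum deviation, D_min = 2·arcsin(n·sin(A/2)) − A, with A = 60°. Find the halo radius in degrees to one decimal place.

22.1°

n·sin(A/2) = 1.314 × sin 30° = 1.314 × 0.5000 = 0.6570.
D_min = 2·arcsin(0.6570) − 60° = 2 × 41.071° − 60° = 22.143°.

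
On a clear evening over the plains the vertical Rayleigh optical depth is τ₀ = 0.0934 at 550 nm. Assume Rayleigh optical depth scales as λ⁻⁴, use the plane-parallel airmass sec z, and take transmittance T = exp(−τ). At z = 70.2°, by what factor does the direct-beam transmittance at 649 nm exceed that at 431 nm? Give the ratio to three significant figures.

1.80

Airmass: sec 70.2° = 2.9521.
τ(649 nm) = 0.0934 × (550/649)⁴ × 2.9521 = 0.0934 × 0.5158 × 2.9521 = 0.1422.
τ(431 nm) = 0.0934 × (550/431)⁴ × 2.9521 = 0.0934 × 2.6518 × 2.9521 = 0.7312.
T(649)/T(431) = exp(τ_B − τ_A) = exp(0.5890) = 1.8021.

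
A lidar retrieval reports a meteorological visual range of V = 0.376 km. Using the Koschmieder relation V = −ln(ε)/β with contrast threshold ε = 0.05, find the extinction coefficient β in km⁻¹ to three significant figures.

7.97 km⁻¹

β = −ln(0.05) / V = 2.996 / 0.376 = 7.9674 km⁻¹.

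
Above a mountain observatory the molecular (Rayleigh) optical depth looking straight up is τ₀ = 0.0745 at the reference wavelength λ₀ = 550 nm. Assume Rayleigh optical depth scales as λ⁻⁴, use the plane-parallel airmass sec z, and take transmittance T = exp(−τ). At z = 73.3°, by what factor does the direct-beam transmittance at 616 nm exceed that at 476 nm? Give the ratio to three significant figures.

Airmass: sec 73.3° = 3.4799.
τ(616 nm) = 0.0745 × (550/616)⁴ × 3.4799 = 0.0745 × 0.6355 × 3.4799 = 0.1648.
τ(476 nm) = 0.0745 × (550/476)⁴ × 3.4799 = 0.0745 × 1.7825 × 3.4799 = 0.4621.
T(616)/T(476) = exp(τ_B − τ_A) = exp(0.2974) = 1.3463.

1.35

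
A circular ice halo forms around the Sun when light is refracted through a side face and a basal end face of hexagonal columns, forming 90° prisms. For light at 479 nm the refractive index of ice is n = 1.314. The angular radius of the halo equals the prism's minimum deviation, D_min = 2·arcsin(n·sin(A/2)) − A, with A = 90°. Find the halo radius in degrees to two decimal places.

46.60°

n·sin(A/2) = 1.314 × sin 45° = 1.314 × 0.7071 = 0.9291.
D_min = 2·arcsin(0.9291) − 90° = 2 × 68.301° − 90° = 46.602°.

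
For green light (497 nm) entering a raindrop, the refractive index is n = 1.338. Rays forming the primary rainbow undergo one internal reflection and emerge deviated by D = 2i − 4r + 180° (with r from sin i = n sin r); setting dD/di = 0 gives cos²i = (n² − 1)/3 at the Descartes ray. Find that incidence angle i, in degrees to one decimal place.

cos²i = (1.338² − 1)/3 = (1.79024 − 1)/3 = 0.26341.
cos i = 0.51324, so i = 59.120°.

59.1°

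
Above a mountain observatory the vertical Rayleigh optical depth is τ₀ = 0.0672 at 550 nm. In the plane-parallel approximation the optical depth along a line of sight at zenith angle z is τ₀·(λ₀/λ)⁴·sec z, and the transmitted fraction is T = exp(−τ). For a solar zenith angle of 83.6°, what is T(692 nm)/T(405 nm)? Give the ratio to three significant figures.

Airmass: sec 83.6° = 8.9711.
τ(692 nm) = 0.0672 × (550/692)⁴ × 8.9711 = 0.0672 × 0.3990 × 8.9711 = 0.2406.
τ(405 nm) = 0.0672 × (550/405)⁴ × 8.9711 = 0.0672 × 3.4012 × 8.9711 = 2.0504.
T(692)/T(405) = exp(τ_B − τ_A) = exp(1.8099) = 6.1096.

6.11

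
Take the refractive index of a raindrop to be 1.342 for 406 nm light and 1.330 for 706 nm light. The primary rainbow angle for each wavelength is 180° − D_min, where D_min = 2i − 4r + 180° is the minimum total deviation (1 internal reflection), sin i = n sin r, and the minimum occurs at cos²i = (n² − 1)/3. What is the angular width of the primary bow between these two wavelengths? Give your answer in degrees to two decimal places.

At 406 nm (n = 1.342): cos²i = 0.26699 → i = 58.888°, r = 39.641°, D_min = 139.213°, rainbow angle = 40.787°.
At 706 nm (n = 1.330): cos²i = 0.25630 → i = 59.585°, r = 40.422°, D_min = 137.484°, rainbow angle = 42.516°.
Angular width = |40.787° − 42.516°| = 1.729°.

1.73°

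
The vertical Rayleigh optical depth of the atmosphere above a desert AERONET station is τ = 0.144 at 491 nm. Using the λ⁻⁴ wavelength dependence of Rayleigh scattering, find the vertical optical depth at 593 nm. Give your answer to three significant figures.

0.0677

τ(593 nm) = τ(491 nm) × (491/593)⁴ = 0.144 × (0.8280)⁴ = 0.144 × 0.4700 = 0.0677.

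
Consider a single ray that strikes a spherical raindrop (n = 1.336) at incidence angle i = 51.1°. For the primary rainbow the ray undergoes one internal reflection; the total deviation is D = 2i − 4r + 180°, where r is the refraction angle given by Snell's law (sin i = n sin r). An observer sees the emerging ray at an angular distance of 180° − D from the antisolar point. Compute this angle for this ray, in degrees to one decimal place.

sin r = sin 51.1° / 1.336 = 0.7782/1.336 = 0.5825; r = 35.63°.
D = 2·51.1° − 4·35.63° + 180° = 102.20° − 142.51° + 180° = 139.69°.
Angle from antisolar point = 180° − D = 40.31°.

40.3°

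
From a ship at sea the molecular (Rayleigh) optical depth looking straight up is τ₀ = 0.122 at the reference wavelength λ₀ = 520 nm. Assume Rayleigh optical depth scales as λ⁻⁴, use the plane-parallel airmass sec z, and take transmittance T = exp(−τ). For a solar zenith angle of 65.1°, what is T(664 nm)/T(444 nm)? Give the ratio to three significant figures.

Airmass: sec 65.1° = 2.3751.
τ(664 nm) = 0.122 × (520/664)⁴ × 2.3751 = 0.122 × 0.3761 × 2.3751 = 0.1090.
τ(444 nm) = 0.122 × (520/444)⁴ × 2.3751 = 0.122 × 1.8814 × 2.3751 = 0.5452.
T(664)/T(444) = exp(τ_B − τ_A) = exp(0.4362) = 1.5468.

1.55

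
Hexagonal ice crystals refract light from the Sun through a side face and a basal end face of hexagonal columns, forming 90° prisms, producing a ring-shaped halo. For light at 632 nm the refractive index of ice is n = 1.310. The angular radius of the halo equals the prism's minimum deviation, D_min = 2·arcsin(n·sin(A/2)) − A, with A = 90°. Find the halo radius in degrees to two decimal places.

n·sin(A/2) = 1.310 × sin 45° = 1.310 × 0.7071 = 0.9263.
D_min = 2·arcsin(0.9263) − 90° = 2 × 67.867° − 90° = 45.733°.

45.73°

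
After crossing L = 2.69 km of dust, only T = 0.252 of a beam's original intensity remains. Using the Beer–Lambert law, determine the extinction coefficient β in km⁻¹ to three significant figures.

Beer–Lambert: T = exp(−βL) ⇒ β = −ln(T)/L = −ln(0.252)/2.69 = 1.3783/2.69 = 0.5124 km⁻¹.

0.512 km⁻¹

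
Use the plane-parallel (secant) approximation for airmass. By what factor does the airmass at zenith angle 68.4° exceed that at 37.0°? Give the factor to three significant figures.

2.17

X(68.4°)/X(37.0°) = sec 68.4° / sec 37.0° = cos 37.0° / cos 68.4° = 0.7986/0.3681 = 2.1695.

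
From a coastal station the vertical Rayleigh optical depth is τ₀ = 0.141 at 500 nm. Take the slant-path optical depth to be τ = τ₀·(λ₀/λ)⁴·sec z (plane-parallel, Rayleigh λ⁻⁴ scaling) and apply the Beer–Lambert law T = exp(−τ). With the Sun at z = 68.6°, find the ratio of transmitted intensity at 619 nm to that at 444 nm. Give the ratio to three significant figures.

1.58

Airmass: sec 68.6° = 2.7407.
τ(619 nm) = 0.141 × (500/619)⁴ × 2.7407 = 0.141 × 0.4257 × 2.7407 = 0.1645.
τ(444 nm) = 0.141 × (500/444)⁴ × 2.7407 = 0.141 × 1.6082 × 2.7407 = 0.6215.
T(619)/T(444) = exp(τ_B − τ_A) = exp(0.4570) = 1.5793.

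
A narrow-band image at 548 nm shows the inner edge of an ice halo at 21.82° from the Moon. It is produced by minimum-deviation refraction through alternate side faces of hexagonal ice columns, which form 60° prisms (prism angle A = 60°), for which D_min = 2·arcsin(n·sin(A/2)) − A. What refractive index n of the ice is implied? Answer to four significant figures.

Rearranging: n = sin((D_min + A)/2) / sin(A/2).
(D_min + A)/2 = (21.82° + 60°)/2 = 40.910°.
n = sin 40.910° / sin 30° = 0.6549 / 0.5000 = 1.3097.

1.310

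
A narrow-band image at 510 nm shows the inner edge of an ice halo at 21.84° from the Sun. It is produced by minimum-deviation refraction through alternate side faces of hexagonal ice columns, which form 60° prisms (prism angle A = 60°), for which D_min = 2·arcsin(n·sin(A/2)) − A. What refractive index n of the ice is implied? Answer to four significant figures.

1.310

Rearranging: n = sin((D_min + A)/2) / sin(A/2).
(D_min + A)/2 = (21.84° + 60°)/2 = 40.920°.
n = sin 40.920° / sin 30° = 0.6550 / 0.5000 = 1.3100.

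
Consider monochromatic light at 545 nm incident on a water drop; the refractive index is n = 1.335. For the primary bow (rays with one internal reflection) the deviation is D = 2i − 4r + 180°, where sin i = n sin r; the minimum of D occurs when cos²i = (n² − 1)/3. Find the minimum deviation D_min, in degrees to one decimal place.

cos²i = (1.78222 − 1)/3 = 0.26074; i = arccos(0.51063) = 59.294°.
sin r = sin 59.294°/1.335 = 0.64405; r = 40.094°.
D_min = 2·59.294° − 4·40.094° + 180° = 138.212°.

138.2°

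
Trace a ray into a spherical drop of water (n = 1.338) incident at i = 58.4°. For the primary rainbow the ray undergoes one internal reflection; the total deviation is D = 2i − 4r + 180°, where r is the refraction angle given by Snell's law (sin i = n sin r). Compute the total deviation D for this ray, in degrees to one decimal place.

sin r = sin 58.4° / 1.338 = 0.8517/1.338 = 0.6366; r = 39.54°.
D = 2·58.4° − 4·39.54° + 180° = 116.80° − 158.15° + 180° = 138.65°.

138.7°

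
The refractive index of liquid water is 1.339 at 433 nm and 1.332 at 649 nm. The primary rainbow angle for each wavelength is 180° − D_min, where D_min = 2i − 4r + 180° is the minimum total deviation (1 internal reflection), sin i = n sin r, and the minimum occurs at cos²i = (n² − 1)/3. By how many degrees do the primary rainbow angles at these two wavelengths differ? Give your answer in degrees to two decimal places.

1.01°

At 433 nm (n = 1.339): cos²i = 0.26431 → i = 59.062°, r = 39.834°, D_min = 138.786°, rainbow angle = 41.214°.
At 649 nm (n = 1.332): cos²i = 0.25807 → i = 59.469°, r = 40.290°, D_min = 137.776°, rainbow angle = 42.224°.
Angular width = |41.214° − 42.224°| = 1.010°.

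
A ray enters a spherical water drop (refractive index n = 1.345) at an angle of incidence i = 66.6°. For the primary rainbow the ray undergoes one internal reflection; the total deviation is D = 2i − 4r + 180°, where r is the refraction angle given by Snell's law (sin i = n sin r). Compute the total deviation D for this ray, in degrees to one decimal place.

141.1°

sin r = sin 66.6° / 1.345 = 0.9178/1.345 = 0.6823; r = 43.03°.
D = 2·66.6° − 4·43.03° + 180° = 133.20° − 172.11° + 180° = 141.09°.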